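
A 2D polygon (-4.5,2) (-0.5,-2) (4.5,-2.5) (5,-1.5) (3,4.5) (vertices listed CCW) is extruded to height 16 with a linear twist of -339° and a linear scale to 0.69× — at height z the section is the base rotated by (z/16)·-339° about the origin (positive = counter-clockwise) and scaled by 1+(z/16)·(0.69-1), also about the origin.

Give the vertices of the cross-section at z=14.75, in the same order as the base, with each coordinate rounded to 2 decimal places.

t = z/height = 14.75/16 = 0.921875
s = 1 + (scale-1)·z/height = 1 + (0.69-1)·14.75/16 = 0.714219
θ = twist·z/height = -339°·14.75/16 = -312.5156° = -5.454427 rad
cos θ = 0.675791, sin θ = 0.737093 (intermediates below are computed at full precision and shown rounded to 5 d.p.)
v1: (-4.5,2) → rotate → (-4.51525,-1.96534) → ×s → (-3.22487,-1.40368) → (-3.22,-1.40)
v2: (-0.5,-2) → rotate → (1.13629,-1.72013) → ×s → (0.81156,-1.22855) → (0.81,-1.23)
v3: (4.5,-2.5) → rotate → (4.88379,1.62744) → ×s → (3.48810,1.16235) → (3.49,1.16)
v4: (5,-1.5) → rotate → (4.48460,2.67178) → ×s → (3.20298,1.90823) → (3.20,1.91)
v5: (3,4.5) → rotate → (-1.28955,5.25234) → ×s → (-0.92102,3.75132) → (-0.92,3.75)

Cross-section at z=14.75: (-3.22,-1.40) (0.81,-1.23) (3.49,1.16) (3.20,1.91) (-0.92,3.75)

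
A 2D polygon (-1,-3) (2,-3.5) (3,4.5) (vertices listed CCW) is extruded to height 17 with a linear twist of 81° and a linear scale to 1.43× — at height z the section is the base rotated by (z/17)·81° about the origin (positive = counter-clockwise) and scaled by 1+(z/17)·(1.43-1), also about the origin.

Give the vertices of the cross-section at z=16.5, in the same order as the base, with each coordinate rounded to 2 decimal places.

Cross-section at z=16.5: (3.89,-2.23) (5.42,1.80) (-5.41,5.43)

t = z/height = 16.5/17 = 0.970588
s = 1 + (scale-1)·z/height = 1 + (1.43-1)·16.5/17 = 1.417353
θ = twist·z/height = 81°·16.5/17 = 78.6176° = 1.372137 rad
cos θ = 0.197355, sin θ = 0.980332 (intermediates below are computed at full precision and shown rounded to 5 d.p.)
v1: (-1,-3) → rotate → (2.74364,-1.57240) → ×s → (3.88871,-2.22864) → (3.89,-2.23)
v2: (2,-3.5) → rotate → (3.82587,1.26992) → ×s → (5.42261,1.79992) → (5.42,1.80)
v3: (3,4.5) → rotate → (-3.81943,3.82910) → ×s → (-5.41348,5.42718) → (-5.41,5.43)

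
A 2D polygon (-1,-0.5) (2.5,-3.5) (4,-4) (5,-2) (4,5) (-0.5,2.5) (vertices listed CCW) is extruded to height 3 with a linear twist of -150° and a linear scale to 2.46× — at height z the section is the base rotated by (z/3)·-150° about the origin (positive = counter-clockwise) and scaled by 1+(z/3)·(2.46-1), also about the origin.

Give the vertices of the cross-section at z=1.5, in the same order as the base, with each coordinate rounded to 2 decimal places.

t = z/height = 1.5/3 = 0.5
s = 1 + (scale-1)·z/height = 1 + (2.46-1)·1.5/3 = 1.730000
θ = twist·z/height = -150°·1.5/3 = -75.0000° = -1.308997 rad
cos θ = 0.258819, sin θ = -0.965926 (intermediates below are computed at full precision and shown rounded to 5 d.p.)
v1: (-1,-0.5) → rotate → (-0.74178,0.83652) → ×s → (-1.28328,1.44717) → (-1.28,1.45)
v2: (2.5,-3.5) → rotate → (-2.73369,-3.32068) → ×s → (-4.72929,-5.74478) → (-4.73,-5.74)
v3: (4,-4) → rotate → (-2.82843,-4.89898) → ×s → (-4.89318,-8.47523) → (-4.89,-8.48)
v4: (5,-2) → rotate → (-0.63776,-5.34727) → ×s → (-1.10332,-9.25077) → (-1.10,-9.25)
v5: (4,5) → rotate → (5.86491,-2.56961) → ×s → (10.14629,-4.44542) → (10.15,-4.45)
v6: (-0.5,2.5) → rotate → (2.28541,1.13001) → ×s → (3.95375,1.95492) → (3.95,1.95)

Cross-section at z=1.5: (-1.28,1.45) (-4.73,-5.74) (-4.89,-8.48) (-1.10,-9.25) (10.15,-4.45) (3.95,1.95)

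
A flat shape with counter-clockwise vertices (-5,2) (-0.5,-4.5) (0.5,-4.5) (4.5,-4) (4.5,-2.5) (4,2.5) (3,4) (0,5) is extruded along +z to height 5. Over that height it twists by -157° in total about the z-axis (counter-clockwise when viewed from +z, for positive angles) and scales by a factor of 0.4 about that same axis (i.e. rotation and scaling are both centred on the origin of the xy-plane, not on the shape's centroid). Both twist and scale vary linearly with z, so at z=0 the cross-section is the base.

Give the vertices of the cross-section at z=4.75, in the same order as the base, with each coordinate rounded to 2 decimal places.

t = z/height = 4.75/5 = 0.95
s = 1 + (scale-1)·z/height = 1 + (0.4-1)·4.75/5 = 0.430000
θ = twist·z/height = -157°·4.75/5 = -149.1500° = -2.603159 rad
cos θ = -0.858513, sin θ = -0.512792 (intermediates below are computed at full precision and shown rounded to 5 d.p.)
v1: (-5,2) → rotate → (5.31815,0.84694) → ×s → (2.28680,0.36418) → (2.29,0.36)
v2: (-0.5,-4.5) → rotate → (-1.87831,4.11970) → ×s → (-0.80767,1.77147) → (-0.81,1.77)
v3: (0.5,-4.5) → rotate → (-2.73682,3.60691) → ×s → (-1.17683,1.55097) → (-1.18,1.55)
v4: (4.5,-4) → rotate → (-5.91448,1.12649) → ×s → (-2.54322,0.48439) → (-2.54,0.48)
v5: (4.5,-2.5) → rotate → (-5.14529,-0.16128) → ×s → (-2.21247,-0.06935) → (-2.21,-0.07)
v6: (4,2.5) → rotate → (-2.15207,-4.19745) → ×s → (-0.92539,-1.80490) → (-0.93,-1.80)
v7: (3,4) → rotate → (-0.52437,-4.97243) → ×s → (-0.22548,-2.13814) → (-0.23,-2.14)
v8: (0,5) → rotate → (2.56396,-4.29256) → ×s → (1.10250,-1.84580) → (1.10,-1.85)

Cross-section at z=4.75: (2.29,0.36) (-0.81,1.77) (-1.18,1.55) (-2.54,0.48) (-2.21,-0.07) (-0.93,-1.80) (-0.23,-2.14) (1.10,-1.85)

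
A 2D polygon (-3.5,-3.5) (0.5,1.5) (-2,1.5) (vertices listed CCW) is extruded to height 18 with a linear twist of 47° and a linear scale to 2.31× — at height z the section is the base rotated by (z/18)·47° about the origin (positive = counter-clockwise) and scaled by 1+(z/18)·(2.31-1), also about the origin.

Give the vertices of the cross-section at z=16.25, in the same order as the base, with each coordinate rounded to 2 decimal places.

t = z/height = 16.25/18 = 0.902778
s = 1 + (scale-1)·z/height = 1 + (2.31-1)·16.25/18 = 2.182639
θ = twist·z/height = 47°·16.25/18 = 42.4306° = 0.740553 rad
cos θ = 0.738096, sin θ = 0.674696 (intermediates below are computed at full precision and shown rounded to 5 d.p.)
v1: (-3.5,-3.5) → rotate → (-0.22190,-4.94477) → ×s → (-0.48432,-10.79265) → (-0.48,-10.79)
v2: (0.5,1.5) → rotate → (-0.64300,1.44449) → ×s → (-1.40343,3.15280) → (-1.40,3.15)
v3: (-2,1.5) → rotate → (-2.48824,-0.24225) → ×s → (-5.43092,-0.52874) → (-5.43,-0.53)

Cross-section at z=16.25: (-0.48,-10.79) (-1.40,3.15) (-5.43,-0.53)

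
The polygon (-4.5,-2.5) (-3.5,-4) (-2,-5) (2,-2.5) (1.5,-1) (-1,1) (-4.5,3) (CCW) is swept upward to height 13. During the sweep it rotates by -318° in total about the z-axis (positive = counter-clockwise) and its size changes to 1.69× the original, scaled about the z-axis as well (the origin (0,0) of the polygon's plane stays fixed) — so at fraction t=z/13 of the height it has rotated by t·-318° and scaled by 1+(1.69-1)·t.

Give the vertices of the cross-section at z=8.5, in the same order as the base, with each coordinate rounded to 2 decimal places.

t = z/height = 8.5/13 = 0.653846
s = 1 + (scale-1)·z/height = 1 + (1.69-1)·8.5/13 = 1.451154
θ = twist·z/height = -318°·8.5/13 = -207.9231° = -3.628942 rad
cos θ = -0.883577, sin θ = 0.468286 (intermediates below are computed at full precision and shown rounded to 5 d.p.)
v1: (-4.5,-2.5) → rotate → (5.14681,0.10166) → ×s → (7.46881,0.14752) → (7.47,0.15)
v2: (-3.5,-4) → rotate → (4.96566,1.89531) → ×s → (7.20594,2.75038) → (7.21,2.75)
v3: (-2,-5) → rotate → (4.10858,3.48131) → ×s → (5.96219,5.05192) → (5.96,5.05)
v4: (2,-2.5) → rotate → (-0.59644,3.14551) → ×s → (-0.86553,4.56463) → (-0.87,4.56)
v5: (1.5,-1) → rotate → (-0.85708,1.58601) → ×s → (-1.24375,2.30154) → (-1.24,2.30)
v6: (-1,1) → rotate → (0.41529,-1.35186) → ×s → (0.60265,-1.96176) → (0.60,-1.96)
v7: (-4.5,3) → rotate → (2.57124,-4.75802) → ×s → (3.73126,-6.90461) → (3.73,-6.90)

Cross-section at z=8.5: (7.47,0.15) (7.21,2.75) (5.96,5.05) (-0.87,4.56) (-1.24,2.30) (0.60,-1.96) (3.73,-6.90)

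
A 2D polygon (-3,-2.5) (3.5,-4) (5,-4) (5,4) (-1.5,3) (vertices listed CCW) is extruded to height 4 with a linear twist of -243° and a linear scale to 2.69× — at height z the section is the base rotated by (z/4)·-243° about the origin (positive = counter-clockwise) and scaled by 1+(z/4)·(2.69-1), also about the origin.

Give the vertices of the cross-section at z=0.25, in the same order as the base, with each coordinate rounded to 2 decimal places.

Cross-section at z=0.25: (-3.93,-1.80) (2.58,-5.28) (4.18,-5.72) (6.49,2.82) (-0.73,3.64)

t = z/height = 0.25/4 = 0.0625
s = 1 + (scale-1)·z/height = 1 + (2.69-1)·0.25/4 = 1.105625
θ = twist·z/height = -243°·0.25/4 = -15.1875° = -0.265072 rad
cos θ = 0.965074, sin θ = -0.261979 (intermediates below are computed at full precision and shown rounded to 5 d.p.)
v1: (-3,-2.5) → rotate → (-3.55017,-1.62675) → ×s → (-3.92515,-1.79857) → (-3.93,-1.80)
v2: (3.5,-4) → rotate → (2.32984,-4.77722) → ×s → (2.57593,-5.28181) → (2.58,-5.28)
v3: (5,-4) → rotate → (3.77745,-5.17019) → ×s → (4.17645,-5.71629) → (4.18,-5.72)
v4: (5,4) → rotate → (5.87328,2.55040) → ×s → (6.49365,2.81979) → (6.49,2.82)
v5: (-1.5,3) → rotate → (-0.66167,3.28819) → ×s → (-0.73156,3.63550) → (-0.73,3.64)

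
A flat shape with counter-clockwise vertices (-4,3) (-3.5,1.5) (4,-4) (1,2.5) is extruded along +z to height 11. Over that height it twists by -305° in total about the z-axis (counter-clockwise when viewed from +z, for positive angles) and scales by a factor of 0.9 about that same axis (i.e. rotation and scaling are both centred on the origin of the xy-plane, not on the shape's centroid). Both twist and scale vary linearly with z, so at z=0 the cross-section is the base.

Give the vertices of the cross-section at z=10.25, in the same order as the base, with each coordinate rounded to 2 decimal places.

t = z/height = 10.25/11 = 0.931818
s = 1 + (scale-1)·z/height = 1 + (0.9-1)·10.25/11 = 0.906818
θ = twist·z/height = -305°·10.25/11 = -284.2045° = -4.960305 rad
cos θ = 0.245384, sin θ = 0.969426 (intermediates below are computed at full precision and shown rounded to 5 d.p.)
v1: (-4,3) → rotate → (-3.88981,-3.14155) → ×s → (-3.52735,-2.84882) → (-3.53,-2.85)
v2: (-3.5,1.5) → rotate → (-2.31298,-3.02491) → ×s → (-2.09746,-2.74305) → (-2.10,-2.74)
v3: (4,-4) → rotate → (4.85924,2.89617) → ×s → (4.40645,2.62630) → (4.41,2.63)
v4: (1,2.5) → rotate → (-2.17818,1.58289) → ×s → (-1.97521,1.43539) → (-1.98,1.44)

Cross-section at z=10.25: (-3.53,-2.85) (-2.10,-2.74) (4.41,2.63) (-1.98,1.44)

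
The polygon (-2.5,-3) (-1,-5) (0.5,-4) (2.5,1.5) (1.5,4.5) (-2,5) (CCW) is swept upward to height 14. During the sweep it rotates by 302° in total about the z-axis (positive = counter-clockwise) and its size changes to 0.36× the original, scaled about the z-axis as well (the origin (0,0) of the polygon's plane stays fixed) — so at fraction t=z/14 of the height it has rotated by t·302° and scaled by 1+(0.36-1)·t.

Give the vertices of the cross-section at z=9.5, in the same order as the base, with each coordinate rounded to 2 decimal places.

t = z/height = 9.5/14 = 0.678571
s = 1 + (scale-1)·z/height = 1 + (0.36-1)·9.5/14 = 0.565714
θ = twist·z/height = 302°·9.5/14 = 204.9286° = 3.576678 rad
cos θ = -0.906834, sin θ = -0.421488 (intermediates below are computed at full precision and shown rounded to 5 d.p.)
v1: (-2.5,-3) → rotate → (1.00262,3.77422) → ×s → (0.56720,2.13513) → (0.57,2.14)
v2: (-1,-5) → rotate → (-1.20061,4.95566) → ×s → (-0.67920,2.80349) → (-0.68,2.80)
v3: (0.5,-4) → rotate → (-2.13937,3.41659) → ×s → (-1.21027,1.93281) → (-1.21,1.93)
v4: (2.5,1.5) → rotate → (-1.63485,-2.41397) → ×s → (-0.92486,-1.36562) → (-0.92,-1.37)
v5: (1.5,4.5) → rotate → (0.53645,-4.71298) → ×s → (0.30347,-2.66620) → (0.30,-2.67)
v6: (-2,5) → rotate → (3.92111,-3.69119) → ×s → (2.21823,-2.08816) → (2.22,-2.09)

Cross-section at z=9.5: (0.57,2.14) (-0.68,2.80) (-1.21,1.93) (-0.92,-1.37) (0.30,-2.67) (2.22,-2.09)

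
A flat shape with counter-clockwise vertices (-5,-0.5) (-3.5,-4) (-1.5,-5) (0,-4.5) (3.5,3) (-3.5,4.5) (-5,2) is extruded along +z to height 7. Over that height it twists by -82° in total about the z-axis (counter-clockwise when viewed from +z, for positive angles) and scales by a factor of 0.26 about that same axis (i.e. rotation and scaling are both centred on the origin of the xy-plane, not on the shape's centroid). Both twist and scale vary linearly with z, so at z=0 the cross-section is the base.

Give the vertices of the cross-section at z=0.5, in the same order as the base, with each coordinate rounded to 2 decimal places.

Cross-section at z=0.5: (-4.76,0.01) (-3.68,-3.43) (-1.90,-4.57) (-0.43,-4.24) (3.59,2.49) (-2.86,4.58) (-4.52,2.37)

t = z/height = 0.5/7 = 0.0714286
s = 1 + (scale-1)·z/height = 1 + (0.26-1)·0.5/7 = 0.947143
θ = twist·z/height = -82°·0.5/7 = -5.8571° = -0.102226 rad
cos θ = 0.994779, sin θ = -0.102048 (intermediates below are computed at full precision and shown rounded to 5 d.p.)
v1: (-5,-0.5) → rotate → (-5.02492,0.01285) → ×s → (-4.75932,0.01217) → (-4.76,0.01)
v2: (-3.5,-4) → rotate → (-3.88992,-3.62195) → ×s → (-3.68431,-3.43050) → (-3.68,-3.43)
v3: (-1.5,-5) → rotate → (-2.00241,-4.82082) → ×s → (-1.89657,-4.56601) → (-1.90,-4.57)
v4: (0,-4.5) → rotate → (-0.45922,-4.47651) → ×s → (-0.43495,-4.23989) → (-0.43,-4.24)
v5: (3.5,3) → rotate → (3.78787,2.62717) → ×s → (3.58766,2.48830) → (3.59,2.49)
v6: (-3.5,4.5) → rotate → (-3.02251,4.83368) → ×s → (-2.86275,4.57818) → (-2.86,4.58)
v7: (-5,2) → rotate → (-4.76980,2.49980) → ×s → (-4.51768,2.36767) → (-4.52,2.37)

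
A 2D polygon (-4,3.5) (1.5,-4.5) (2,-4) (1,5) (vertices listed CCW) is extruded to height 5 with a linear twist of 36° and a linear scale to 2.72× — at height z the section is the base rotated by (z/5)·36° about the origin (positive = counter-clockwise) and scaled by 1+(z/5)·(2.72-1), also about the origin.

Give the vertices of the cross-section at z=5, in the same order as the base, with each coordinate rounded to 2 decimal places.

Cross-section at z=5: (-14.40,1.31) (10.50,-7.50) (10.80,-5.60) (-5.79,12.60)

t = z/height = 5/5 = 1
s = 1 + (scale-1)·z/height = 1 + (2.72-1)·5/5 = 2.720000
θ = twist·z/height = 36°·5/5 = 36.0000° = 0.628319 rad
cos θ = 0.809017, sin θ = 0.587785 (intermediates below are computed at full precision and shown rounded to 5 d.p.)
v1: (-4,3.5) → rotate → (-5.29332,0.48042) → ×s → (-14.39782,1.30674) → (-14.40,1.31)
v2: (1.5,-4.5) → rotate → (3.85856,-2.75890) → ×s → (10.49528,-7.50420) → (10.50,-7.50)
v3: (2,-4) → rotate → (3.96917,-2.06050) → ×s → (10.79616,-5.60455) → (10.80,-5.60)
v4: (1,5) → rotate → (-2.12991,4.63287) → ×s → (-5.79335,12.60141) → (-5.79,12.60)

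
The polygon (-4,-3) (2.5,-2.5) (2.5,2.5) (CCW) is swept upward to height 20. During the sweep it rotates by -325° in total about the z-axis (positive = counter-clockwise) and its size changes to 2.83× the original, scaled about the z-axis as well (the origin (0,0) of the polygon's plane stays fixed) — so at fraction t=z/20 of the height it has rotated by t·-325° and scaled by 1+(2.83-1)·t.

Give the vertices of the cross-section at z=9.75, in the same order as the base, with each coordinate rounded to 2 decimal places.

t = z/height = 9.75/20 = 0.4875
s = 1 + (scale-1)·z/height = 1 + (2.83-1)·9.75/20 = 1.892125
θ = twist·z/height = -325°·9.75/20 = -158.4375° = -2.765256 rad
cos θ = -0.930017, sin θ = -0.367516 (intermediates below are computed at full precision and shown rounded to 5 d.p.)
v1: (-4,-3) → rotate → (2.61752,4.26012) → ×s → (4.95268,8.06067) → (4.95,8.06)
v2: (2.5,-2.5) → rotate → (-3.24383,1.40625) → ×s → (-6.13774,2.66081) → (-6.14,2.66)
v3: (2.5,2.5) → rotate → (-1.40625,-3.24383) → ×s → (-2.66081,-6.13774) → (-2.66,-6.14)

Cross-section at z=9.75: (4.95,8.06) (-6.14,2.66) (-2.66,-6.14)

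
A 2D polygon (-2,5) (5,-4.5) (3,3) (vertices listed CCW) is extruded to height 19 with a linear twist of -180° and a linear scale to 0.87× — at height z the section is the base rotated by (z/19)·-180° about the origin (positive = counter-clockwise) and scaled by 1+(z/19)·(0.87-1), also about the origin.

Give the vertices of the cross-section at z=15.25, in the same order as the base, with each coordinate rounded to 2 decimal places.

t = z/height = 15.25/19 = 0.802632
s = 1 + (scale-1)·z/height = 1 + (0.87-1)·15.25/19 = 0.895658
θ = twist·z/height = -180°·15.25/19 = -144.4737° = -2.521541 rad
cos θ = -0.813849, sin θ = -0.581077 (intermediates below are computed at full precision and shown rounded to 5 d.p.)
v1: (-2,5) → rotate → (4.53308,-2.90709) → ×s → (4.06009,-2.60376) → (4.06,-2.60)
v2: (5,-4.5) → rotate → (-6.68409,0.75694) → ×s → (-5.98666,0.67795) → (-5.99,0.68)
v3: (3,3) → rotate → (-0.69832,-4.18478) → ×s → (-0.62545,-3.74813) → (-0.63,-3.75)

Cross-section at z=15.25: (4.06,-2.60) (-5.99,0.68) (-0.63,-3.75)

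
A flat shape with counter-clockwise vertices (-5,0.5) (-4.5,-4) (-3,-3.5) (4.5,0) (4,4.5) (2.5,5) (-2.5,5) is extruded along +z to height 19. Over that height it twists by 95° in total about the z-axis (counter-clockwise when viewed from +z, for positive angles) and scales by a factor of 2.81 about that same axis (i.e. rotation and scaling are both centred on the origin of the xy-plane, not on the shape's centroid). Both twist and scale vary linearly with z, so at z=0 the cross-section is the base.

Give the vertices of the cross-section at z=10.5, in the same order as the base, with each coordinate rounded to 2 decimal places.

Cross-section at z=10.5: (-6.88,-7.33) (0.87,-12.01) (1.90,-9.02) (5.48,7.14) (-2.27,11.83) (-4.89,10.06) (-10.98,2.12)

t = z/height = 10.5/19 = 0.552632
s = 1 + (scale-1)·z/height = 1 + (2.81-1)·10.5/19 = 2.000263
θ = twist·z/height = 95°·10.5/19 = 52.5000° = 0.916298 rad
cos θ = 0.608761, sin θ = 0.793353 (intermediates below are computed at full precision and shown rounded to 5 d.p.)
v1: (-5,0.5) → rotate → (-3.44048,-3.66239) → ×s → (-6.88187,-7.32574) → (-6.88,-7.33)
v2: (-4.5,-4) → rotate → (0.43399,-6.00514) → ×s → (0.86809,-12.01185) → (0.87,-12.01)
v3: (-3,-3.5) → rotate → (0.95045,-4.51073) → ×s → (1.90115,-9.02264) → (1.90,-9.02)
v4: (4.5,0) → rotate → (2.73943,3.57009) → ×s → (5.47957,7.14112) → (5.48,7.14)
v5: (4,4.5) → rotate → (-1.13504,5.91284) → ×s → (-2.27039,11.82724) → (-2.27,11.83)
v6: (2.5,5) → rotate → (-2.44486,5.02719) → ×s → (-4.89037,10.05570) → (-4.89,10.06)
v7: (-2.5,5) → rotate → (-5.48867,1.06042) → ×s → (-10.97878,2.12113) → (-10.98,2.12)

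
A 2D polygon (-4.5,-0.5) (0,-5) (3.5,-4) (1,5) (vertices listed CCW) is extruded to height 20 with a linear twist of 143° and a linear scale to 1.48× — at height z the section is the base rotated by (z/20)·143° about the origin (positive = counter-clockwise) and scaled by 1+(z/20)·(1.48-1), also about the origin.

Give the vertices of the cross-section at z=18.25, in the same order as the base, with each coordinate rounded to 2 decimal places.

Cross-section at z=18.25: (4.75,-4.45) (5.47,4.67) (1.11,7.56) (-6.40,-3.57)

t = z/height = 18.25/20 = 0.9125
s = 1 + (scale-1)·z/height = 1 + (1.48-1)·18.25/20 = 1.438000
θ = twist·z/height = 143°·18.25/20 = 130.4875° = 2.277437 rad
cos θ = -0.649282, sin θ = 0.760548 (intermediates below are computed at full precision and shown rounded to 5 d.p.)
v1: (-4.5,-0.5) → rotate → (3.30204,-3.09782) → ×s → (4.74834,-4.45467) → (4.75,-4.45)
v2: (0,-5) → rotate → (3.80274,3.24641) → ×s → (5.46834,4.66834) → (5.47,4.67)
v3: (3.5,-4) → rotate → (0.76970,5.25905) → ×s → (1.10683,7.56251) → (1.11,7.56)
v4: (1,5) → rotate → (-4.45202,-2.48586) → ×s → (-6.40201,-3.57467) → (-6.40,-3.57)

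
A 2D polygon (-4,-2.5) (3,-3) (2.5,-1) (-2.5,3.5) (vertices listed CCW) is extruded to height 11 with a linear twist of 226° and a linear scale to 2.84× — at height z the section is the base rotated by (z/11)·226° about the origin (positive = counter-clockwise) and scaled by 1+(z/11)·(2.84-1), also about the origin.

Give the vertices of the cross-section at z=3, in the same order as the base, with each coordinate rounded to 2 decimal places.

t = z/height = 3/11 = 0.272727
s = 1 + (scale-1)·z/height = 1 + (2.84-1)·3/11 = 1.501818
θ = twist·z/height = 226°·3/11 = 61.6364° = 1.075757 rad
cos θ = 0.475066, sin θ = 0.879950 (intermediates below are computed at full precision and shown rounded to 5 d.p.)
v1: (-4,-2.5) → rotate → (0.29961,-4.70747) → ×s → (0.44996,-7.06976) → (0.45,-7.07)
v2: (3,-3) → rotate → (4.06505,1.21465) → ×s → (6.10496,1.82419) → (6.10,1.82)
v3: (2.5,-1) → rotate → (2.06761,1.72481) → ×s → (3.10518,2.59035) → (3.11,2.59)
v4: (-2.5,3.5) → rotate → (-4.26749,-0.53715) → ×s → (-6.40899,-0.80669) → (-6.41,-0.81)

Cross-section at z=3: (0.45,-7.07) (6.10,1.82) (3.11,2.59) (-6.41,-0.81)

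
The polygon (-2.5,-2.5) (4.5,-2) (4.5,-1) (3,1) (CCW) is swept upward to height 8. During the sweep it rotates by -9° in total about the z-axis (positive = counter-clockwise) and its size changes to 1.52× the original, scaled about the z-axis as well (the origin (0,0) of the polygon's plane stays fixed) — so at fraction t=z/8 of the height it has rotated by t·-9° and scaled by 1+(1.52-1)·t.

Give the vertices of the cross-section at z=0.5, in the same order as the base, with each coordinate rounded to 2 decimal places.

t = z/height = 0.5/8 = 0.0625
s = 1 + (scale-1)·z/height = 1 + (1.52-1)·0.5/8 = 1.032500
θ = twist·z/height = -9°·0.5/8 = -0.5625° = -0.009817 rad
cos θ = 0.999952, sin θ = -0.009817 (intermediates below are computed at full precision and shown rounded to 5 d.p.)
v1: (-2.5,-2.5) → rotate → (-2.52442,-2.47534) → ×s → (-2.60647,-2.55578) → (-2.61,-2.56)
v2: (4.5,-2) → rotate → (4.48015,-2.04408) → ×s → (4.62575,-2.11051) → (4.63,-2.11)
v3: (4.5,-1) → rotate → (4.48997,-1.04413) → ×s → (4.63589,-1.07806) → (4.64,-1.08)
v4: (3,1) → rotate → (3.00967,0.97050) → ×s → (3.10749,1.00204) → (3.11,1.00)

Cross-section at z=0.5: (-2.61,-2.56) (4.63,-2.11) (4.64,-1.08) (3.11,1.00)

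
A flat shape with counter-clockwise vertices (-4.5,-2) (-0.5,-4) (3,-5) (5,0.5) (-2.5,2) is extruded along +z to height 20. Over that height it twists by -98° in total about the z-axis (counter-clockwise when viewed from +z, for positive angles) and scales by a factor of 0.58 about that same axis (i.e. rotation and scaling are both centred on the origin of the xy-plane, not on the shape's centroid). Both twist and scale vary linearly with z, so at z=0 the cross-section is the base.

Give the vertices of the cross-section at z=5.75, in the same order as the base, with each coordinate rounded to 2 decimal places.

Cross-section at z=5.75: (-4.32,0.32) (-2.05,-2.89) (0.25,-5.12) (4.08,-1.69) (-1.11,2.59)

t = z/height = 5.75/20 = 0.2875
s = 1 + (scale-1)·z/height = 1 + (0.58-1)·5.75/20 = 0.879250
θ = twist·z/height = -98°·5.75/20 = -28.1750° = -0.491747 rad
cos θ = 0.881510, sin θ = -0.472166 (intermediates below are computed at full precision and shown rounded to 5 d.p.)
v1: (-4.5,-2) → rotate → (-4.91113,0.36173) → ×s → (-4.31811,0.31805) → (-4.32,0.32)
v2: (-0.5,-4) → rotate → (-2.32942,-3.28996) → ×s → (-2.04814,-2.89269) → (-2.05,-2.89)
v3: (3,-5) → rotate → (0.28370,-5.82405) → ×s → (0.24944,-5.12079) → (0.25,-5.12)
v4: (5,0.5) → rotate → (4.64363,-1.92008) → ×s → (4.08291,-1.68823) → (4.08,-1.69)
v5: (-2.5,2) → rotate → (-1.25944,2.94343) → ×s → (-1.10736,2.58801) → (-1.11,2.59)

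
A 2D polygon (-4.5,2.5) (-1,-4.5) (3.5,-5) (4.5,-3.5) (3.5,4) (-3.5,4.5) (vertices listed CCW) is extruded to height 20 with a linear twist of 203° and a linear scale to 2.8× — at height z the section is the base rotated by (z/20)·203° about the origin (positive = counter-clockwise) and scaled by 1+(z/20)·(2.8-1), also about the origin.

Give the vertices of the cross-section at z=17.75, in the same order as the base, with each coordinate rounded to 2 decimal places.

t = z/height = 17.75/20 = 0.8875
s = 1 + (scale-1)·z/height = 1 + (2.8-1)·17.75/20 = 2.597500
θ = twist·z/height = 203°·17.75/20 = 180.1625° = 3.144429 rad
cos θ = -0.999996, sin θ = -0.002836 (intermediates below are computed at full precision and shown rounded to 5 d.p.)
v1: (-4.5,2.5) → rotate → (4.50707,-2.48723) → ×s → (11.70712,-6.46057) → (11.71,-6.46)
v2: (-1,-4.5) → rotate → (0.98723,4.50282) → ×s → (2.56434,11.69607) → (2.56,11.70)
v3: (3.5,-5) → rotate → (-3.51417,4.99005) → ×s → (-9.12805,12.96166) → (-9.13,12.96)
v4: (4.5,-3.5) → rotate → (-4.50991,3.48722) → ×s → (-11.71449,9.05806) → (-11.71,9.06)
v5: (3.5,4) → rotate → (-3.48864,-4.00991) → ×s → (-9.06175,-10.41574) → (-9.06,-10.42)
v6: (-3.5,4.5) → rotate → (3.51275,-4.49006) → ×s → (9.12436,-11.66292) → (9.12,-11.66)

Cross-section at z=17.75: (11.71,-6.46) (2.56,11.70) (-9.13,12.96) (-11.71,9.06) (-9.06,-10.42) (9.12,-11.66)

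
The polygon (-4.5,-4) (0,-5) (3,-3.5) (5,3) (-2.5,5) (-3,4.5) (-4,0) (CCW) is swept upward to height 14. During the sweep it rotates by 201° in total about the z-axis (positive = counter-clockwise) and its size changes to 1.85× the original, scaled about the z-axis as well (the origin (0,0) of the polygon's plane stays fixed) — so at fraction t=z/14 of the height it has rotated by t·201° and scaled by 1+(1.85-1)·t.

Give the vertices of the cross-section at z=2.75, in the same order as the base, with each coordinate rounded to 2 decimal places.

Cross-section at z=2.75: (-1.09,-6.94) (3.71,-4.50) (5.30,-0.93) (2.28,6.41) (-5.96,2.65) (-6.04,1.83) (-3.60,-2.97)

t = z/height = 2.75/14 = 0.196429
s = 1 + (scale-1)·z/height = 1 + (1.85-1)·2.75/14 = 1.166964
θ = twist·z/height = 201°·2.75/14 = 39.4821° = 0.689093 rad
cos θ = 0.771823, sin θ = 0.635838 (intermediates below are computed at full precision and shown rounded to 5 d.p.)
v1: (-4.5,-4) → rotate → (-0.92985,-5.94856) → ×s → (-1.08510,-6.94176) → (-1.09,-6.94)
v2: (0,-5) → rotate → (3.17919,-3.85911) → ×s → (3.71000,-4.50345) → (3.71,-4.50)
v3: (3,-3.5) → rotate → (4.54090,-0.79387) → ×s → (5.29907,-0.92641) → (5.30,-0.93)
v4: (5,3) → rotate → (1.95160,5.49466) → ×s → (2.27745,6.41207) → (2.28,6.41)
v5: (-2.5,5) → rotate → (-5.10875,2.26952) → ×s → (-5.96172,2.64845) → (-5.96,2.65)
v6: (-3,4.5) → rotate → (-5.17674,1.56569) → ×s → (-6.04107,1.82710) → (-6.04,1.83)
v7: (-4,0) → rotate → (-3.08729,-2.54335) → ×s → (-3.60276,-2.96800) → (-3.60,-2.97)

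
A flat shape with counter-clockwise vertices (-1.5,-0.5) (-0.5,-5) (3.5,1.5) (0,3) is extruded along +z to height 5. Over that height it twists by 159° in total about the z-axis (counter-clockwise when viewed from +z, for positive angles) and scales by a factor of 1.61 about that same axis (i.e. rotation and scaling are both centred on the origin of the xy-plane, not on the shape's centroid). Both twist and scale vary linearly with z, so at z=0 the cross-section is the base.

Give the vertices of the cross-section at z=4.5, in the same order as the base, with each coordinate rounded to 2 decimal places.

Cross-section at z=4.5: (2.32,-0.78) (5.27,5.73) (-5.73,1.40) (-2.79,-3.72)

t = z/height = 4.5/5 = 0.9
s = 1 + (scale-1)·z/height = 1 + (1.61-1)·4.5/5 = 1.549000
θ = twist·z/height = 159°·4.5/5 = 143.1000° = 2.497566 rad
cos θ = -0.799685, sin θ = 0.600420 (intermediates below are computed at full precision and shown rounded to 5 d.p.)
v1: (-1.5,-0.5) → rotate → (1.49974,-0.50079) → ×s → (2.32309,-0.77572) → (2.32,-0.78)
v2: (-0.5,-5) → rotate → (3.40194,3.69821) → ×s → (5.26961,5.72853) → (5.27,5.73)
v3: (3.5,1.5) → rotate → (-3.69953,0.90194) → ×s → (-5.73057,1.39711) → (-5.73,1.40)
v4: (0,3) → rotate → (-1.80126,-2.39905) → ×s → (-2.79015,-3.71613) → (-2.79,-3.72)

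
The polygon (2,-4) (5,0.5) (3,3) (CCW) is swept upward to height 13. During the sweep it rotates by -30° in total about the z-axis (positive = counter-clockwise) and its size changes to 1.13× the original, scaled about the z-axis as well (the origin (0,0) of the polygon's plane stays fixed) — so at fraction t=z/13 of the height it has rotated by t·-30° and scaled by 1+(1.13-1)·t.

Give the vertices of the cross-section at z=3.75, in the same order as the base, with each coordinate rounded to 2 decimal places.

Cross-section at z=3.75: (1.43,-4.41) (5.21,-0.27) (3.55,2.61)

t = z/height = 3.75/13 = 0.288462
s = 1 + (scale-1)·z/height = 1 + (1.13-1)·3.75/13 = 1.037500
θ = twist·z/height = -30°·3.75/13 = -8.6538° = -0.151038 rad
cos θ = 0.988615, sin θ = -0.150465 (intermediates below are computed at full precision and shown rounded to 5 d.p.)
v1: (2,-4) → rotate → (1.37537,-4.25539) → ×s → (1.42695,-4.41497) → (1.43,-4.41)
v2: (5,0.5) → rotate → (5.01831,-0.25801) → ×s → (5.20650,-0.26769) → (5.21,-0.27)
v3: (3,3) → rotate → (3.41724,2.51445) → ×s → (3.54539,2.60874) → (3.55,2.61)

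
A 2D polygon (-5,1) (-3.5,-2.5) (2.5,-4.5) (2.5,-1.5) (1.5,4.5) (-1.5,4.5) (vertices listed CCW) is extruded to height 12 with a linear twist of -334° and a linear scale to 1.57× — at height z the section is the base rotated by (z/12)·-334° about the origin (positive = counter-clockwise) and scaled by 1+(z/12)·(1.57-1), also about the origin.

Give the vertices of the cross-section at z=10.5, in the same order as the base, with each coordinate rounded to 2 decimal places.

Cross-section at z=10.5: (-4.22,-6.37) (1.48,-6.27) (7.66,0.91) (3.50,2.62) (-5.39,4.63) (-7.09,0.47)

t = z/height = 10.5/12 = 0.875
s = 1 + (scale-1)·z/height = 1 + (1.57-1)·10.5/12 = 1.498750
θ = twist·z/height = -334°·10.5/12 = -292.2500° = -5.100725 rad
cos θ = 0.378649, sin θ = 0.925541 (intermediates below are computed at full precision and shown rounded to 5 d.p.)
v1: (-5,1) → rotate → (-2.81878,-4.24905) → ×s → (-4.22465,-6.36827) → (-4.22,-6.37)
v2: (-3.5,-2.5) → rotate → (0.98858,-4.18601) → ×s → (1.48164,-6.27379) → (1.48,-6.27)
v3: (2.5,-4.5) → rotate → (5.11155,0.60993) → ×s → (7.66094,0.91414) → (7.66,0.91)
v4: (2.5,-1.5) → rotate → (2.33493,1.74588) → ×s → (3.49948,2.61664) → (3.50,2.62)
v5: (1.5,4.5) → rotate → (-3.59696,3.09223) → ×s → (-5.39094,4.63448) → (-5.39,4.63)
v6: (-1.5,4.5) → rotate → (-4.73291,0.31561) → ×s → (-7.09344,0.47302) → (-7.09,0.47)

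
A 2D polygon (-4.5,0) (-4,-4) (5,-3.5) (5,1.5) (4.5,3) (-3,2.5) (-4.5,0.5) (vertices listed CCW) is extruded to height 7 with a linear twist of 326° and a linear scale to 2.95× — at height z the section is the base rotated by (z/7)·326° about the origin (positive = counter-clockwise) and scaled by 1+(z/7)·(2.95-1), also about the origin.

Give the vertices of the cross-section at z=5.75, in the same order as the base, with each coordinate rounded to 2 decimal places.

Cross-section at z=5.75: (0.45,11.70) (-10.00,10.80) (-9.60,-12.65) (3.40,-13.15) (7.35,-12.00) (6.80,7.55) (1.75,11.65)

t = z/height = 5.75/7 = 0.821429
s = 1 + (scale-1)·z/height = 1 + (2.95-1)·5.75/7 = 2.601786
θ = twist·z/height = 326°·5.75/7 = 267.7857° = 4.673742 rad
cos θ = -0.038637, sin θ = -0.999253 (intermediates below are computed at full precision and shown rounded to 5 d.p.)
v1: (-4.5,0) → rotate → (0.17387,4.49664) → ×s → (0.45236,11.69929) → (0.45,11.70)
v2: (-4,-4) → rotate → (-3.84247,4.15156) → ×s → (-9.99727,10.80147) → (-10.00,10.80)
v3: (5,-3.5) → rotate → (-3.69057,-4.86104) → ×s → (-9.60208,-12.64738) → (-9.60,-12.65)
v4: (5,1.5) → rotate → (1.30570,-5.05422) → ×s → (3.39714,-13.15000) → (3.40,-13.15)
v5: (4.5,3) → rotate → (2.82389,-4.61255) → ×s → (7.34717,-12.00087) → (7.35,-12.00)
v6: (-3,2.5) → rotate → (2.61404,2.90117) → ×s → (6.80118,7.54822) → (6.80,7.55)
v7: (-4.5,0.5) → rotate → (0.67349,4.47732) → ×s → (1.75228,11.64903) → (1.75,11.65)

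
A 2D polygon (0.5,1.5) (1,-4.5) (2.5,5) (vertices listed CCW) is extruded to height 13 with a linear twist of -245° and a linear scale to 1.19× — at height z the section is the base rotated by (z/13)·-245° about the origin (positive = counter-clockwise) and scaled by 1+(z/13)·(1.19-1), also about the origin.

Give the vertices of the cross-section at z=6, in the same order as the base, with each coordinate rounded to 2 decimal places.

Cross-section at z=6: (1.29,-1.14) (-4.93,0.92) (3.94,-4.63)

t = z/height = 6/13 = 0.461538
s = 1 + (scale-1)·z/height = 1 + (1.19-1)·6/13 = 1.087692
θ = twist·z/height = -245°·6/13 = -113.0769° = -1.973565 rad
cos θ = -0.391967, sin θ = -0.919979 (intermediates below are computed at full precision and shown rounded to 5 d.p.)
v1: (0.5,1.5) → rotate → (1.18399,-1.04794) → ×s → (1.28781,-1.13984) → (1.29,-1.14)
v2: (1,-4.5) → rotate → (-4.53187,0.84387) → ×s → (-4.92928,0.91787) → (-4.93,0.92)
v3: (2.5,5) → rotate → (3.61998,-4.25978) → ×s → (3.93743,-4.63333) → (3.94,-4.63)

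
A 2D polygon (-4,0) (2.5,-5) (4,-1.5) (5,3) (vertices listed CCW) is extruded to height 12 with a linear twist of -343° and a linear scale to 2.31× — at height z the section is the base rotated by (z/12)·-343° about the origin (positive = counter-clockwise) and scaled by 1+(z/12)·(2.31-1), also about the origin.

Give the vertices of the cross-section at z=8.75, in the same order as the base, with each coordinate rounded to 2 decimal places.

t = z/height = 8.75/12 = 0.729167
s = 1 + (scale-1)·z/height = 1 + (2.31-1)·8.75/12 = 1.955208
θ = twist·z/height = -343°·8.75/12 = -250.1042° = -4.365141 rad
cos θ = -0.340311, sin θ = 0.940313 (intermediates below are computed at full precision and shown rounded to 5 d.p.)
v1: (-4,0) → rotate → (1.36124,-3.76125) → ×s → (2.66152,-7.35403) → (2.66,-7.35)
v2: (2.5,-5) → rotate → (3.85079,4.05234) → ×s → (7.52909,7.92317) → (7.53,7.92)
v3: (4,-1.5) → rotate → (0.04922,4.27172) → ×s → (0.09624,8.35210) → (0.10,8.35)
v4: (5,3) → rotate → (-4.52249,3.68063) → ×s → (-8.84242,7.19640) → (-8.84,7.20)

Cross-section at z=8.75: (2.66,-7.35) (7.53,7.92) (0.10,8.35) (-8.84,7.20)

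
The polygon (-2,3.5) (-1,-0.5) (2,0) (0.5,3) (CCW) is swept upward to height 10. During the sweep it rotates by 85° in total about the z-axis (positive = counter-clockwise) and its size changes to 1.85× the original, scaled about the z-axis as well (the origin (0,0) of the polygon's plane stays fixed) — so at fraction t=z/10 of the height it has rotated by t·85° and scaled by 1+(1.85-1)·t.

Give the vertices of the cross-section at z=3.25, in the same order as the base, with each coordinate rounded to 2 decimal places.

t = z/height = 3.25/10 = 0.325
s = 1 + (scale-1)·z/height = 1 + (1.85-1)·3.25/10 = 1.276250
θ = twist·z/height = 85°·3.25/10 = 27.6250° = 0.482147 rad
cos θ = 0.886001, sin θ = 0.463683 (intermediates below are computed at full precision and shown rounded to 5 d.p.)
v1: (-2,3.5) → rotate → (-3.39489,2.17364) → ×s → (-4.33273,2.77411) → (-4.33,2.77)
v2: (-1,-0.5) → rotate → (-0.65416,-0.90668) → ×s → (-0.83487,-1.15715) → (-0.83,-1.16)
v3: (2,0) → rotate → (1.77200,0.92737) → ×s → (2.26152,1.18355) → (2.26,1.18)
v4: (0.5,3) → rotate → (-0.94805,2.88985) → ×s → (-1.20995,3.68817) → (-1.21,3.69)

Cross-section at z=3.25: (-4.33,2.77) (-0.83,-1.16) (2.26,1.18) (-1.21,3.69)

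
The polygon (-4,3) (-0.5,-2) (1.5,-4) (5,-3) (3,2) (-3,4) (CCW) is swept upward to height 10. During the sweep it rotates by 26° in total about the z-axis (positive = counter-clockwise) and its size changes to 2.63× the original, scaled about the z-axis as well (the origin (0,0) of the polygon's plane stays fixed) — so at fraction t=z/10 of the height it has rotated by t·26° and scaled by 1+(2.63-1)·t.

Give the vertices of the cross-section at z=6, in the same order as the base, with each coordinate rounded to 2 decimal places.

t = z/height = 6/10 = 0.6
s = 1 + (scale-1)·z/height = 1 + (2.63-1)·6/10 = 1.978000
θ = twist·z/height = 26°·6/10 = 15.6000° = 0.272271 rad
cos θ = 0.963163, sin θ = 0.268920 (intermediates below are computed at full precision and shown rounded to 5 d.p.)
v1: (-4,3) → rotate → (-4.65941,1.81381) → ×s → (-9.21631,3.58771) → (-9.22,3.59)
v2: (-0.5,-2) → rotate → (0.05626,-2.06079) → ×s → (0.11128,-4.07623) → (0.11,-4.08)
v3: (1.5,-4) → rotate → (2.52042,-3.44927) → ×s → (4.98540,-6.82266) → (4.99,-6.82)
v4: (5,-3) → rotate → (5.62257,-1.54489) → ×s → (11.12145,-3.05579) → (11.12,-3.06)
v5: (3,2) → rotate → (2.35165,2.73308) → ×s → (4.65156,5.40604) → (4.65,5.41)
v6: (-3,4) → rotate → (-3.96517,3.04589) → ×s → (-7.84310,6.02477) → (-7.84,6.02)

Cross-section at z=6: (-9.22,3.59) (0.11,-4.08) (4.99,-6.82) (11.12,-3.06) (4.65,5.41) (-7.84,6.02)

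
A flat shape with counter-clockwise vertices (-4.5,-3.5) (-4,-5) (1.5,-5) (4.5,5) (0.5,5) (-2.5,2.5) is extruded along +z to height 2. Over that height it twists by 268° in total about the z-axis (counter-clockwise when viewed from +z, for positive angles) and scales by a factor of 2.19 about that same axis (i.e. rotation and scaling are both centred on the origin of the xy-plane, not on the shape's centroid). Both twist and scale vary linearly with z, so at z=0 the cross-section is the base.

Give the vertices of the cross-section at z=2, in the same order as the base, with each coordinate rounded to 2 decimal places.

t = z/height = 2/2 = 1
s = 1 + (scale-1)·z/height = 1 + (2.19-1)·2/2 = 2.190000
θ = twist·z/height = 268°·2/2 = 268.0000° = 4.677482 rad
cos θ = -0.034899, sin θ = -0.999391 (intermediates below are computed at full precision and shown rounded to 5 d.p.)
v1: (-4.5,-3.5) → rotate → (-3.34082,4.61941) → ×s → (-7.31640,10.11650) → (-7.32,10.12)
v2: (-4,-5) → rotate → (-4.85736,4.17206) → ×s → (-10.63761,9.13681) → (-10.64,9.14)
v3: (1.5,-5) → rotate → (-5.04930,-1.32459) → ×s → (-11.05797,-2.90085) → (-11.06,-2.90)
v4: (4.5,5) → rotate → (4.83991,-4.67176) → ×s → (10.59940,-10.23115) → (10.60,-10.23)
v5: (0.5,5) → rotate → (4.97950,-0.67419) → ×s → (10.90511,-1.47648) → (10.91,-1.48)
v6: (-2.5,2.5) → rotate → (2.58573,2.41123) → ×s → (5.66274,5.28059) → (5.66,5.28)

Cross-section at z=2: (-7.32,10.12) (-10.64,9.14) (-11.06,-2.90) (10.60,-10.23) (10.91,-1.48) (5.66,5.28)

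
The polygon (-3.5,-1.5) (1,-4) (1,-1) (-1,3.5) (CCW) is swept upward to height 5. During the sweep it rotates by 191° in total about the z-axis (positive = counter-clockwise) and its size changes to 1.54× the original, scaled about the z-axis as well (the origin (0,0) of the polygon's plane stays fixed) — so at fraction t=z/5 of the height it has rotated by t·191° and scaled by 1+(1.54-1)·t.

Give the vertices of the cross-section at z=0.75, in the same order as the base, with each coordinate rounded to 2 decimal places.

Cross-section at z=0.75: (-2.54,-3.24) (3.02,-3.28) (1.47,-0.43) (-2.76,2.80)

t = z/height = 0.75/5 = 0.15
s = 1 + (scale-1)·z/height = 1 + (1.54-1)·0.75/5 = 1.081000
θ = twist·z/height = 191°·0.75/5 = 28.6500° = 0.500037 rad
cos θ = 0.877565, sin θ = 0.479458 (intermediates below are computed at full precision and shown rounded to 5 d.p.)
v1: (-3.5,-1.5) → rotate → (-2.35229,-2.99445) → ×s → (-2.54283,-3.23700) → (-2.54,-3.24)
v2: (1,-4) → rotate → (2.79540,-3.03080) → ×s → (3.02182,-3.27630) → (3.02,-3.28)
v3: (1,-1) → rotate → (1.35702,-0.39811) → ×s → (1.46694,-0.43035) → (1.47,-0.43)
v4: (-1,3.5) → rotate → (-2.55567,2.59202) → ×s → (-2.76268,2.80197) → (-2.76,2.80)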